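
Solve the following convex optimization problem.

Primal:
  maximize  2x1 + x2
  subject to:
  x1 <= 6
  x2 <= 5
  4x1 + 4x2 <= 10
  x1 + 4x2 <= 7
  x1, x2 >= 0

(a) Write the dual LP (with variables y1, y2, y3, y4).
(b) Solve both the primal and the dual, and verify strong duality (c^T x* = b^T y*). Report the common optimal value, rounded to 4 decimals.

The standard primal-dual pair for 'max c^T x s.t. A x <= b, x >= 0' is:
  Dual:  min b^T y  s.t.  A^T y >= c,  y >= 0.

So the dual LP is:
  minimize  6y1 + 5y2 + 10y3 + 7y4
  subject to:
    y1 + 4y3 + y4 >= 2
    y2 + 4y3 + 4y4 >= 1
    y1, y2, y3, y4 >= 0

Solving the primal: x* = (2.5, 0).
  primal value c^T x* = 5.
Solving the dual: y* = (0, 0, 0.5, 0).
  dual value b^T y* = 5.
Strong duality: c^T x* = b^T y*. Confirmed.

5


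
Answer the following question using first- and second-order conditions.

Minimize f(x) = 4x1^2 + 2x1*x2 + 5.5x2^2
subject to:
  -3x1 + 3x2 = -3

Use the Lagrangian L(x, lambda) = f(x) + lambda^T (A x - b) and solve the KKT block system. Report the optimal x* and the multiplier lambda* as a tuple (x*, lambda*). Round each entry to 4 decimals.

Form the Lagrangian:
  L(x, lambda) = (1/2) x^T Q x + c^T x + lambda^T (A x - b)
Stationarity (grad_x L = 0): Q x + c + A^T lambda = 0.
Primal feasibility: A x = b.

This gives the KKT block system:
  [ Q   A^T ] [ x     ]   [-c ]
  [ A    0  ] [ lambda ] = [ b ]

Solving the linear system:
  x*      = (0.5652, -0.4348)
  lambda* = (1.2174)
  f(x*)   = 1.8261

x* = (0.5652, -0.4348), lambda* = (1.2174)


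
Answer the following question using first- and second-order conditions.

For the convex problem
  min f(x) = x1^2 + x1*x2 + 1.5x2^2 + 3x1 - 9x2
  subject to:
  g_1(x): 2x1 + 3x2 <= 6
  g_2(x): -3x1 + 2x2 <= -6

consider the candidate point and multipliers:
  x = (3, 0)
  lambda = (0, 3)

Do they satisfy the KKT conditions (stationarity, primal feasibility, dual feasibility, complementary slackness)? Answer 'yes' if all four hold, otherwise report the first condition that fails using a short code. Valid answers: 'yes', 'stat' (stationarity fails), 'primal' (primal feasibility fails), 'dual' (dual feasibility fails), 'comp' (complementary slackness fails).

Gradient of f: grad f(x) = Q x + c = (9, -6)
Constraint values g_i(x) = a_i^T x - b_i:
  g_1((3, 0)) = 0
  g_2((3, 0)) = -3
Stationarity residual: grad f(x) + sum_i lambda_i a_i = (0, 0)
  -> stationarity OK
Primal feasibility (all g_i <= 0): OK
Dual feasibility (all lambda_i >= 0): OK
Complementary slackness (lambda_i * g_i(x) = 0 for all i): FAILS

Verdict: the first failing condition is complementary_slackness -> comp.

comp


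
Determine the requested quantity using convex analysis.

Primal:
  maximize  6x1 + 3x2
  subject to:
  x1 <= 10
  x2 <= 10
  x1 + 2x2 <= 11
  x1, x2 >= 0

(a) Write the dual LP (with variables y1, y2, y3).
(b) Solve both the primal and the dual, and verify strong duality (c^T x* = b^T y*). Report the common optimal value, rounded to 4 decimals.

The standard primal-dual pair for 'max c^T x s.t. A x <= b, x >= 0' is:
  Dual:  min b^T y  s.t.  A^T y >= c,  y >= 0.

So the dual LP is:
  minimize  10y1 + 10y2 + 11y3
  subject to:
    y1 + y3 >= 6
    y2 + 2y3 >= 3
    y1, y2, y3 >= 0

Solving the primal: x* = (10, 0.5).
  primal value c^T x* = 61.5.
Solving the dual: y* = (4.5, 0, 1.5).
  dual value b^T y* = 61.5.
Strong duality: c^T x* = b^T y*. Confirmed.

61.5


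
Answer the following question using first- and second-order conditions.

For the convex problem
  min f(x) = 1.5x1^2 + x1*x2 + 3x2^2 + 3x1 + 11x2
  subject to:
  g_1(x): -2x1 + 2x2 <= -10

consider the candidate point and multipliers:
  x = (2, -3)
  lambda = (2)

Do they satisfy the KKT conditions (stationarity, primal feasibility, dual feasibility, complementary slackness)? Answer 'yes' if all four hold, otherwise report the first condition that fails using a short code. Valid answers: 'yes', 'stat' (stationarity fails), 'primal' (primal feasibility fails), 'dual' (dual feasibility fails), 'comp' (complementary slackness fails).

Gradient of f: grad f(x) = Q x + c = (6, -5)
Constraint values g_i(x) = a_i^T x - b_i:
  g_1((2, -3)) = 0
Stationarity residual: grad f(x) + sum_i lambda_i a_i = (2, -1)
  -> stationarity FAILS
Primal feasibility (all g_i <= 0): OK
Dual feasibility (all lambda_i >= 0): OK
Complementary slackness (lambda_i * g_i(x) = 0 for all i): OK

Verdict: the first failing condition is stationarity -> stat.

stat


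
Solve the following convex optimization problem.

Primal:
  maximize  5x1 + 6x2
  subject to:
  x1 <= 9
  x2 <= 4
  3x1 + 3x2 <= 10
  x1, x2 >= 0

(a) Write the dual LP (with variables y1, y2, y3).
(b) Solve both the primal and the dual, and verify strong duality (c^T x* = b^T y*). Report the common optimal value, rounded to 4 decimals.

The standard primal-dual pair for 'max c^T x s.t. A x <= b, x >= 0' is:
  Dual:  min b^T y  s.t.  A^T y >= c,  y >= 0.

So the dual LP is:
  minimize  9y1 + 4y2 + 10y3
  subject to:
    y1 + 3y3 >= 5
    y2 + 3y3 >= 6
    y1, y2, y3 >= 0

Solving the primal: x* = (0, 3.3333).
  primal value c^T x* = 20.
Solving the dual: y* = (0, 0, 2).
  dual value b^T y* = 20.
Strong duality: c^T x* = b^T y*. Confirmed.

20


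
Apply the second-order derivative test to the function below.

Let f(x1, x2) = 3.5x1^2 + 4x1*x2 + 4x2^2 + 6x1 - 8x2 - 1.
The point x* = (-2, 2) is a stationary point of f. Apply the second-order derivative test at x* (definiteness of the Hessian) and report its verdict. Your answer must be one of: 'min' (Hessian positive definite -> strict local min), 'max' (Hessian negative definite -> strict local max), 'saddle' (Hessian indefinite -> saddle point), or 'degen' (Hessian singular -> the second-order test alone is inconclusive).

Compute the Hessian H = grad^2 f:
  H = [[7, 4], [4, 8]]
Verify stationarity: grad f(x*) = H x* + g = (0, 0).
Eigenvalues of H: 3.4689, 11.5311.
Both eigenvalues > 0, so H is positive definite -> x* is a strict local min.

min


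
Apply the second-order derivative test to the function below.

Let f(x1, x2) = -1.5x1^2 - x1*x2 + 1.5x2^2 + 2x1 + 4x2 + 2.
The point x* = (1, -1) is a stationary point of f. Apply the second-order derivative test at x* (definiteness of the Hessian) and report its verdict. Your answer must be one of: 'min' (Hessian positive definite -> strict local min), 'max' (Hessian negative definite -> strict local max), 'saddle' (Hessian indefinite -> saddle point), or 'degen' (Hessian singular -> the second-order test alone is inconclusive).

Compute the Hessian H = grad^2 f:
  H = [[-3, -1], [-1, 3]]
Verify stationarity: grad f(x*) = H x* + g = (0, 0).
Eigenvalues of H: -3.1623, 3.1623.
Eigenvalues have mixed signs, so H is indefinite -> x* is a saddle point.

saddle


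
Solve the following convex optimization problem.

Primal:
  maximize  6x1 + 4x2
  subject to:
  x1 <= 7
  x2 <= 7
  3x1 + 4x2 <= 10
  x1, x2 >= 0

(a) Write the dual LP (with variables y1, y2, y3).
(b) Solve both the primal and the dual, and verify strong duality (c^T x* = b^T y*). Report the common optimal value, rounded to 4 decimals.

The standard primal-dual pair for 'max c^T x s.t. A x <= b, x >= 0' is:
  Dual:  min b^T y  s.t.  A^T y >= c,  y >= 0.

So the dual LP is:
  minimize  7y1 + 7y2 + 10y3
  subject to:
    y1 + 3y3 >= 6
    y2 + 4y3 >= 4
    y1, y2, y3 >= 0

Solving the primal: x* = (3.3333, 0).
  primal value c^T x* = 20.
Solving the dual: y* = (0, 0, 2).
  dual value b^T y* = 20.
Strong duality: c^T x* = b^T y*. Confirmed.

20


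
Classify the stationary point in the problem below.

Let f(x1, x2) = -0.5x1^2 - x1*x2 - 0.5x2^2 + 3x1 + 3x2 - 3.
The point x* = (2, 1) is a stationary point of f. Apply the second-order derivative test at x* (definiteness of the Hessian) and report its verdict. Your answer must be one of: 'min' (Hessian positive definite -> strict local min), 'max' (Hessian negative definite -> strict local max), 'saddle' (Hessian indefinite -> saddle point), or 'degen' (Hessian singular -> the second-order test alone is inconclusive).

Compute the Hessian H = grad^2 f:
  H = [[-1, -1], [-1, -1]]
Verify stationarity: grad f(x*) = H x* + g = (0, 0).
Eigenvalues of H: -2, 0.
H has a zero eigenvalue (singular; negative semidefinite but not definite), so H is neither positive definite, negative definite, nor indefinite. The second-order test alone is inconclusive -> degen.
(Indeed, f is constant along the null direction of H through x*, so x* is not a strict local extremum.)

degen


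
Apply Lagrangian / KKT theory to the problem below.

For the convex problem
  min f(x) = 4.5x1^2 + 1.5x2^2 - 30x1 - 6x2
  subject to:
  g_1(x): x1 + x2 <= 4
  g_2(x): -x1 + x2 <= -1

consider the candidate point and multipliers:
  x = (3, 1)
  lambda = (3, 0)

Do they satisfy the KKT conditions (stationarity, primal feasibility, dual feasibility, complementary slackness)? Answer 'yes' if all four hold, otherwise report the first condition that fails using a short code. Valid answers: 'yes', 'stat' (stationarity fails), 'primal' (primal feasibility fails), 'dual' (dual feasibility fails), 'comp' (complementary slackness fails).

Gradient of f: grad f(x) = Q x + c = (-3, -3)
Constraint values g_i(x) = a_i^T x - b_i:
  g_1((3, 1)) = 0
  g_2((3, 1)) = -1
Stationarity residual: grad f(x) + sum_i lambda_i a_i = (0, 0)
  -> stationarity OK
Primal feasibility (all g_i <= 0): OK
Dual feasibility (all lambda_i >= 0): OK
Complementary slackness (lambda_i * g_i(x) = 0 for all i): OK

Verdict: yes, KKT holds.

yes


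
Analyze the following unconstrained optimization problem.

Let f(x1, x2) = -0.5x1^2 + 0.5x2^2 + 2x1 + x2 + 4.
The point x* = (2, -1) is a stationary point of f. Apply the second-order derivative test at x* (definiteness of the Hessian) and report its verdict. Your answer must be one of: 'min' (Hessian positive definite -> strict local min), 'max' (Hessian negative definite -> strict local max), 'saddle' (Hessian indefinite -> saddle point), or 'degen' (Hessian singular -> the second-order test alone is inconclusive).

Compute the Hessian H = grad^2 f:
  H = [[-1, 0], [0, 1]]
Verify stationarity: grad f(x*) = H x* + g = (0, 0).
Eigenvalues of H: -1, 1.
Eigenvalues have mixed signs, so H is indefinite -> x* is a saddle point.

saddle


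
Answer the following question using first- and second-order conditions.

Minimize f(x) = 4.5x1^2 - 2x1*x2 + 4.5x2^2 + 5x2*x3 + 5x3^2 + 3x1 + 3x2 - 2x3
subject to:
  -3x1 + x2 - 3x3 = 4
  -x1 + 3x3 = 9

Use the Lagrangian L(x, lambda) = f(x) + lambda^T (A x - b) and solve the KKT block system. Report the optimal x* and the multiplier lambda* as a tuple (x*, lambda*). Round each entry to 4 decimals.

Form the Lagrangian:
  L(x, lambda) = (1/2) x^T Q x + c^T x + lambda^T (A x - b)
Stationarity (grad_x L = 0): Q x + c + A^T lambda = 0.
Primal feasibility: A x = b.

This gives the KKT block system:
  [ Q   A^T ] [ x     ]   [-c ]
  [ A    0  ] [ lambda ] = [ b ]

Solving the linear system:
  x*      = (-3.6185, -1.474, 1.7938)
  lambda* = (-5.9406, -8.7968)
  f(x*)   = 42.0341

x* = (-3.6185, -1.474, 1.7938), lambda* = (-5.9406, -8.7968)


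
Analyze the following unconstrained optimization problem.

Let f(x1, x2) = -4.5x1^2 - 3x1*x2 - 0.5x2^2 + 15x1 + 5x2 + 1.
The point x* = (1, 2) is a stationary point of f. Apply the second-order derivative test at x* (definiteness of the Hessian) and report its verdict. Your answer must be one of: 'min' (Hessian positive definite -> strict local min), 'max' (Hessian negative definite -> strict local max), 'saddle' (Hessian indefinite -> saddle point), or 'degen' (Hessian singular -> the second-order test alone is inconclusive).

Compute the Hessian H = grad^2 f:
  H = [[-9, -3], [-3, -1]]
Verify stationarity: grad f(x*) = H x* + g = (0, 0).
Eigenvalues of H: -10, 0.
H has a zero eigenvalue (singular; negative semidefinite but not definite), so H is neither positive definite, negative definite, nor indefinite. The second-order test alone is inconclusive -> degen.
(Indeed, f is constant along the null direction of H through x*, so x* is not a strict local extremum.)

degen


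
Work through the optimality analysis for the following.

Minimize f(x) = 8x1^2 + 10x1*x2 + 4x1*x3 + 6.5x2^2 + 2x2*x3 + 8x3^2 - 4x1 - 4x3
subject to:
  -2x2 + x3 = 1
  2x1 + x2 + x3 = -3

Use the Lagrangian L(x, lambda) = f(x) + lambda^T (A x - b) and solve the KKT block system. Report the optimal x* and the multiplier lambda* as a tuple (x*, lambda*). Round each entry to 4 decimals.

Form the Lagrangian:
  L(x, lambda) = (1/2) x^T Q x + c^T x + lambda^T (A x - b)
Stationarity (grad_x L = 0): Q x + c + A^T lambda = 0.
Primal feasibility: A x = b.

This gives the KKT block system:
  [ Q   A^T ] [ x     ]   [-c ]
  [ A    0  ] [ lambda ] = [ b ]

Solving the linear system:
  x*      = (-1.1493, -0.5672, -0.1343)
  lambda* = (-2.4179, 14.2985)
  f(x*)   = 25.2239

x* = (-1.1493, -0.5672, -0.1343), lambda* = (-2.4179, 14.2985)


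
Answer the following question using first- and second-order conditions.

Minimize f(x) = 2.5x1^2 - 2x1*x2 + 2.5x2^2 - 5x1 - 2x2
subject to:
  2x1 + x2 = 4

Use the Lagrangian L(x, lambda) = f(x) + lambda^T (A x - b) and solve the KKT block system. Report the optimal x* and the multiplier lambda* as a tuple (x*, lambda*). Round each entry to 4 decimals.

Form the Lagrangian:
  L(x, lambda) = (1/2) x^T Q x + c^T x + lambda^T (A x - b)
Stationarity (grad_x L = 0): Q x + c + A^T lambda = 0.
Primal feasibility: A x = b.

This gives the KKT block system:
  [ Q   A^T ] [ x     ]   [-c ]
  [ A    0  ] [ lambda ] = [ b ]

Solving the linear system:
  x*      = (1.4848, 1.0303)
  lambda* = (-0.1818)
  f(x*)   = -4.3788

x* = (1.4848, 1.0303), lambda* = (-0.1818)


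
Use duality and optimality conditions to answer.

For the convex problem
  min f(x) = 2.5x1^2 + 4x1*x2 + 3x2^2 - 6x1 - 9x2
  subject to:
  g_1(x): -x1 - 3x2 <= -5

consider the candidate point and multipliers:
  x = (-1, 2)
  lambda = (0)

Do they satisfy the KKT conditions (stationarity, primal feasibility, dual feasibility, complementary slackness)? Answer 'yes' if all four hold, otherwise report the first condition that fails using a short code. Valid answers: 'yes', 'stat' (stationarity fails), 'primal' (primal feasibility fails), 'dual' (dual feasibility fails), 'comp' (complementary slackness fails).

Gradient of f: grad f(x) = Q x + c = (-3, -1)
Constraint values g_i(x) = a_i^T x - b_i:
  g_1((-1, 2)) = 0
Stationarity residual: grad f(x) + sum_i lambda_i a_i = (-3, -1)
  -> stationarity FAILS
Primal feasibility (all g_i <= 0): OK
Dual feasibility (all lambda_i >= 0): OK
Complementary slackness (lambda_i * g_i(x) = 0 for all i): OK

Verdict: the first failing condition is stationarity -> stat.

stat


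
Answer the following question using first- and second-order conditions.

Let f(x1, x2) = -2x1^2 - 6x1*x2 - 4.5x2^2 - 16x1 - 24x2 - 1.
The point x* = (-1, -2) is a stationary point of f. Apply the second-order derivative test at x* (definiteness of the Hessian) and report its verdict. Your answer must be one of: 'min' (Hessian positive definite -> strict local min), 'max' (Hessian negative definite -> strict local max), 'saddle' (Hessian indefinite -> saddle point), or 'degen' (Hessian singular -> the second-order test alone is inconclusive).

Compute the Hessian H = grad^2 f:
  H = [[-4, -6], [-6, -9]]
Verify stationarity: grad f(x*) = H x* + g = (0, 0).
Eigenvalues of H: -13, 0.
H has a zero eigenvalue (singular; negative semidefinite but not definite), so H is neither positive definite, negative definite, nor indefinite. The second-order test alone is inconclusive -> degen.
(Indeed, f is constant along the null direction of H through x*, so x* is not a strict local extremum.)

degen


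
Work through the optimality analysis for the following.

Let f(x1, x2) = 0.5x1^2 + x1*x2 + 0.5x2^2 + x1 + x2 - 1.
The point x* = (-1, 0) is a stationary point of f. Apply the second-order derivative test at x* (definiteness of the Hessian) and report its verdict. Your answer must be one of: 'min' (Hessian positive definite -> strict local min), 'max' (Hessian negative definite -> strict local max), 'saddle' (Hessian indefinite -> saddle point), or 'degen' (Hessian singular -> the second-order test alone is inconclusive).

Compute the Hessian H = grad^2 f:
  H = [[1, 1], [1, 1]]
Verify stationarity: grad f(x*) = H x* + g = (0, 0).
Eigenvalues of H: 0, 2.
H has a zero eigenvalue (singular; positive semidefinite but not definite), so H is neither positive definite, negative definite, nor indefinite. The second-order test alone is inconclusive -> degen.
(Indeed, f is constant along the null direction of H through x*, so x* is not a strict local extremum.)

degen


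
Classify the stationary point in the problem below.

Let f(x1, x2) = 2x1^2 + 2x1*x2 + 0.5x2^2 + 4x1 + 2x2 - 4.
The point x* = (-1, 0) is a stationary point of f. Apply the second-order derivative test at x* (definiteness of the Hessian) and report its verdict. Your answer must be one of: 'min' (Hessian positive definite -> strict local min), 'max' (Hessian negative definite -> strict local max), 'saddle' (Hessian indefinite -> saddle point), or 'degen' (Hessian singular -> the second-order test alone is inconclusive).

Compute the Hessian H = grad^2 f:
  H = [[4, 2], [2, 1]]
Verify stationarity: grad f(x*) = H x* + g = (0, 0).
Eigenvalues of H: 0, 5.
H has a zero eigenvalue (singular; positive semidefinite but not definite), so H is neither positive definite, negative definite, nor indefinite. The second-order test alone is inconclusive -> degen.
(Indeed, f is constant along the null direction of H through x*, so x* is not a strict local extremum.)

degen


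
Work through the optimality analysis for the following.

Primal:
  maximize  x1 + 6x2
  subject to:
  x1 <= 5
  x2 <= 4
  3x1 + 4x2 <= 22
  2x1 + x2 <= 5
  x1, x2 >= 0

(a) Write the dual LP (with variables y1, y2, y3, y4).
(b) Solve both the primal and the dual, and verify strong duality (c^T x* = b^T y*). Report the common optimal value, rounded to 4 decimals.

The standard primal-dual pair for 'max c^T x s.t. A x <= b, x >= 0' is:
  Dual:  min b^T y  s.t.  A^T y >= c,  y >= 0.

So the dual LP is:
  minimize  5y1 + 4y2 + 22y3 + 5y4
  subject to:
    y1 + 3y3 + 2y4 >= 1
    y2 + 4y3 + y4 >= 6
    y1, y2, y3, y4 >= 0

Solving the primal: x* = (0.5, 4).
  primal value c^T x* = 24.5.
Solving the dual: y* = (0, 5.5, 0, 0.5).
  dual value b^T y* = 24.5.
Strong duality: c^T x* = b^T y*. Confirmed.

24.5


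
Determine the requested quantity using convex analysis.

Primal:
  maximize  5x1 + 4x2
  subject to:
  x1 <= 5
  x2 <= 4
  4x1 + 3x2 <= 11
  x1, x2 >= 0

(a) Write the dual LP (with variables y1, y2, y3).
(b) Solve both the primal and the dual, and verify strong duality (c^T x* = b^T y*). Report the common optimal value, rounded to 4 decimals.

The standard primal-dual pair for 'max c^T x s.t. A x <= b, x >= 0' is:
  Dual:  min b^T y  s.t.  A^T y >= c,  y >= 0.

So the dual LP is:
  minimize  5y1 + 4y2 + 11y3
  subject to:
    y1 + 4y3 >= 5
    y2 + 3y3 >= 4
    y1, y2, y3 >= 0

Solving the primal: x* = (0, 3.6667).
  primal value c^T x* = 14.6667.
Solving the dual: y* = (0, 0, 1.3333).
  dual value b^T y* = 14.6667.
Strong duality: c^T x* = b^T y*. Confirmed.

14.6667


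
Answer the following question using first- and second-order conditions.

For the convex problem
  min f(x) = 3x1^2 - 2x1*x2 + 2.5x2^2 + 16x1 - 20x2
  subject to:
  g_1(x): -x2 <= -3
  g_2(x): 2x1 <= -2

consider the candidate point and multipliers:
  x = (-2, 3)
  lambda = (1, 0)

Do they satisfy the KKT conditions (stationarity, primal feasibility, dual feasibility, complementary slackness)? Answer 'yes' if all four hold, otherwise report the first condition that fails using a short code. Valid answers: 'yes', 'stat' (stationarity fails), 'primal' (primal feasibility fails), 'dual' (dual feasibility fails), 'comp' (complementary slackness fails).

Gradient of f: grad f(x) = Q x + c = (-2, -1)
Constraint values g_i(x) = a_i^T x - b_i:
  g_1((-2, 3)) = 0
  g_2((-2, 3)) = -2
Stationarity residual: grad f(x) + sum_i lambda_i a_i = (-2, -2)
  -> stationarity FAILS
Primal feasibility (all g_i <= 0): OK
Dual feasibility (all lambda_i >= 0): OK
Complementary slackness (lambda_i * g_i(x) = 0 for all i): OK

Verdict: the first failing condition is stationarity -> stat.

stat


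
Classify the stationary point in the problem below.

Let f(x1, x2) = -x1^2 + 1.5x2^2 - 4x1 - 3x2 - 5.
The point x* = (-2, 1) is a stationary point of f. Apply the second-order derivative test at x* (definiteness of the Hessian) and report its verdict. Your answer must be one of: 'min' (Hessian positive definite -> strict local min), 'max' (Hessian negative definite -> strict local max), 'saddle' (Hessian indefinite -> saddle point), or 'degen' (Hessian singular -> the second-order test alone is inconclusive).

Compute the Hessian H = grad^2 f:
  H = [[-2, 0], [0, 3]]
Verify stationarity: grad f(x*) = H x* + g = (0, 0).
Eigenvalues of H: -2, 3.
Eigenvalues have mixed signs, so H is indefinite -> x* is a saddle point.

saddle


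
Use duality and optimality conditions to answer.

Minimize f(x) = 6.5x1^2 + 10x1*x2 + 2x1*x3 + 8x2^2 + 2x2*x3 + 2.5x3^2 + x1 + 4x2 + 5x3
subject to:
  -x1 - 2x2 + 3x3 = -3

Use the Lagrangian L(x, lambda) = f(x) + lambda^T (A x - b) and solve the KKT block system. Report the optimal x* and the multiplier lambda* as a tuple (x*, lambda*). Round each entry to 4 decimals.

Form the Lagrangian:
  L(x, lambda) = (1/2) x^T Q x + c^T x + lambda^T (A x - b)
Stationarity (grad_x L = 0): Q x + c + A^T lambda = 0.
Primal feasibility: A x = b.

This gives the KKT block system:
  [ Q   A^T ] [ x     ]   [-c ]
  [ A    0  ] [ lambda ] = [ b ]

Solving the linear system:
  x*      = (0.3387, -0.3083, -1.0927)
  lambda* = (0.1342)
  f(x*)   = -2.9776

x* = (0.3387, -0.3083, -1.0927), lambda* = (0.1342)


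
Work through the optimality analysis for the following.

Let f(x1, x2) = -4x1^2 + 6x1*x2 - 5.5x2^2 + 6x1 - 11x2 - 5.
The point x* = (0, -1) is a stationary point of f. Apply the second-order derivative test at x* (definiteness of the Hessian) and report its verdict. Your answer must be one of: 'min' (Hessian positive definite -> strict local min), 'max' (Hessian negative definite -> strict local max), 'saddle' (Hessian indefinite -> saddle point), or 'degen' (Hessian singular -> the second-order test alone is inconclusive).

Compute the Hessian H = grad^2 f:
  H = [[-8, 6], [6, -11]]
Verify stationarity: grad f(x*) = H x* + g = (0, 0).
Eigenvalues of H: -15.6847, -3.3153.
Both eigenvalues < 0, so H is negative definite -> x* is a strict local max.

max


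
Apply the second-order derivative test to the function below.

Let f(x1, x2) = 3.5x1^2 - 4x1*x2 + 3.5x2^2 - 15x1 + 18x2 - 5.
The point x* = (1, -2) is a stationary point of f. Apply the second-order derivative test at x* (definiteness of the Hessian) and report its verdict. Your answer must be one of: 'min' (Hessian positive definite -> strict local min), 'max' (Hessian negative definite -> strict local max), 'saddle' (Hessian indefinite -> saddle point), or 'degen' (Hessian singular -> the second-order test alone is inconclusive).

Compute the Hessian H = grad^2 f:
  H = [[7, -4], [-4, 7]]
Verify stationarity: grad f(x*) = H x* + g = (0, 0).
Eigenvalues of H: 3, 11.
Both eigenvalues > 0, so H is positive definite -> x* is a strict local min.

min


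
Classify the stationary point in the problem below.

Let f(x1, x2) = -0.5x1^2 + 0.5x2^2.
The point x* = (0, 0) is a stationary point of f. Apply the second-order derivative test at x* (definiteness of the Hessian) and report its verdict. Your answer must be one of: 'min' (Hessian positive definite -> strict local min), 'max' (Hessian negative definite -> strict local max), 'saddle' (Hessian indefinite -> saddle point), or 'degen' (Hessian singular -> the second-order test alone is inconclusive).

Compute the Hessian H = grad^2 f:
  H = [[-1, 0], [0, 1]]
Verify stationarity: grad f(x*) = H x* + g = (0, 0).
Eigenvalues of H: -1, 1.
Eigenvalues have mixed signs, so H is indefinite -> x* is a saddle point.

saddle


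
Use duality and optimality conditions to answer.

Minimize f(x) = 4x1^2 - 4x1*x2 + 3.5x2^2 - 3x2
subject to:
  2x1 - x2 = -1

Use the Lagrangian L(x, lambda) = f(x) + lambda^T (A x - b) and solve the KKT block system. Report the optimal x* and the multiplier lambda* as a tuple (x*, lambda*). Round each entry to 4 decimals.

Form the Lagrangian:
  L(x, lambda) = (1/2) x^T Q x + c^T x + lambda^T (A x - b)
Stationarity (grad_x L = 0): Q x + c + A^T lambda = 0.
Primal feasibility: A x = b.

This gives the KKT block system:
  [ Q   A^T ] [ x     ]   [-c ]
  [ A    0  ] [ lambda ] = [ b ]

Solving the linear system:
  x*      = (-0.2, 0.6)
  lambda* = (2)
  f(x*)   = 0.1

x* = (-0.2, 0.6), lambda* = (2)


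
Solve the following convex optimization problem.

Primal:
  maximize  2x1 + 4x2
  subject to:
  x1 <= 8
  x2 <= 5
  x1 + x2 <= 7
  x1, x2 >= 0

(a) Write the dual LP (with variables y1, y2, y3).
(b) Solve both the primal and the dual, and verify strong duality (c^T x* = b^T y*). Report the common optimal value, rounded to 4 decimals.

The standard primal-dual pair for 'max c^T x s.t. A x <= b, x >= 0' is:
  Dual:  min b^T y  s.t.  A^T y >= c,  y >= 0.

So the dual LP is:
  minimize  8y1 + 5y2 + 7y3
  subject to:
    y1 + y3 >= 2
    y2 + y3 >= 4
    y1, y2, y3 >= 0

Solving the primal: x* = (2, 5).
  primal value c^T x* = 24.
Solving the dual: y* = (0, 2, 2).
  dual value b^T y* = 24.
Strong duality: c^T x* = b^T y*. Confirmed.

24


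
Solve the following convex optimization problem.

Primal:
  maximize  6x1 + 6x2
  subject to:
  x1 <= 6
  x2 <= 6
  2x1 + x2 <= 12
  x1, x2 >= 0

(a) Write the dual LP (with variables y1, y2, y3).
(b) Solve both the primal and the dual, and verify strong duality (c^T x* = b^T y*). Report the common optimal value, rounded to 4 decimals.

The standard primal-dual pair for 'max c^T x s.t. A x <= b, x >= 0' is:
  Dual:  min b^T y  s.t.  A^T y >= c,  y >= 0.

So the dual LP is:
  minimize  6y1 + 6y2 + 12y3
  subject to:
    y1 + 2y3 >= 6
    y2 + y3 >= 6
    y1, y2, y3 >= 0

Solving the primal: x* = (3, 6).
  primal value c^T x* = 54.
Solving the dual: y* = (0, 3, 3).
  dual value b^T y* = 54.
Strong duality: c^T x* = b^T y*. Confirmed.

54


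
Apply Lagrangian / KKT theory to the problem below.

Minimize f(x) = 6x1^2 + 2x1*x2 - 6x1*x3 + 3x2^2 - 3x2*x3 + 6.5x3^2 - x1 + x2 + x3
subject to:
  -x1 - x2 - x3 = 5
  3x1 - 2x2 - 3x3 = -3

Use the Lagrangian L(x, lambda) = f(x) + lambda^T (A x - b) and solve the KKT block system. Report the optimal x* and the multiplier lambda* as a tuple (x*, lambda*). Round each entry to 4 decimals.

Form the Lagrangian:
  L(x, lambda) = (1/2) x^T Q x + c^T x + lambda^T (A x - b)
Stationarity (grad_x L = 0): Q x + c + A^T lambda = 0.
Primal feasibility: A x = b.

This gives the KKT block system:
  [ Q   A^T ] [ x     ]   [-c ]
  [ A    0  ] [ lambda ] = [ b ]

Solving the linear system:
  x*      = (-2.8983, -0.6102, -1.4915)
  lambda* = (-13.6102, 4.8136)
  f(x*)   = 41.6441

x* = (-2.8983, -0.6102, -1.4915), lambda* = (-13.6102, 4.8136)


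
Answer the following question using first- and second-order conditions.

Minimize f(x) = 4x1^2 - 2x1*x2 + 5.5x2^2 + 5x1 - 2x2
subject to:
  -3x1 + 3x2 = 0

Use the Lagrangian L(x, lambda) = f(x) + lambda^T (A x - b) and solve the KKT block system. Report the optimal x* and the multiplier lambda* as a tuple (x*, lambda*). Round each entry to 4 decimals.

Form the Lagrangian:
  L(x, lambda) = (1/2) x^T Q x + c^T x + lambda^T (A x - b)
Stationarity (grad_x L = 0): Q x + c + A^T lambda = 0.
Primal feasibility: A x = b.

This gives the KKT block system:
  [ Q   A^T ] [ x     ]   [-c ]
  [ A    0  ] [ lambda ] = [ b ]

Solving the linear system:
  x*      = (-0.2, -0.2)
  lambda* = (1.2667)
  f(x*)   = -0.3

x* = (-0.2, -0.2), lambda* = (1.2667)


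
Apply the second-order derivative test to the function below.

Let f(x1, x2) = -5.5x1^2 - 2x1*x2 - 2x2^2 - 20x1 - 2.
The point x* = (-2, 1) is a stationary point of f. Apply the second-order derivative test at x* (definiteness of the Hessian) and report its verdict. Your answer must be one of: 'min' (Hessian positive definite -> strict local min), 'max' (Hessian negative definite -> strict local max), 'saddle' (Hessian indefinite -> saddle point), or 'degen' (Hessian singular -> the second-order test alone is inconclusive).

Compute the Hessian H = grad^2 f:
  H = [[-11, -2], [-2, -4]]
Verify stationarity: grad f(x*) = H x* + g = (0, 0).
Eigenvalues of H: -11.5311, -3.4689.
Both eigenvalues < 0, so H is negative definite -> x* is a strict local max.

max


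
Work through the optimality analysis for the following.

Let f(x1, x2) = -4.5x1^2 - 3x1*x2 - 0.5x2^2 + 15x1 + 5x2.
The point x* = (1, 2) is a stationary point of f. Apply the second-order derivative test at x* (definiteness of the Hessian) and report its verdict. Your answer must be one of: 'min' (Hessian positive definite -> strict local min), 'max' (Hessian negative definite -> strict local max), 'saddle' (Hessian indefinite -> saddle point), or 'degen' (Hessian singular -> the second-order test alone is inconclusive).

Compute the Hessian H = grad^2 f:
  H = [[-9, -3], [-3, -1]]
Verify stationarity: grad f(x*) = H x* + g = (0, 0).
Eigenvalues of H: -10, 0.
H has a zero eigenvalue (singular; negative semidefinite but not definite), so H is neither positive definite, negative definite, nor indefinite. The second-order test alone is inconclusive -> degen.
(Indeed, f is constant along the null direction of H through x*, so x* is not a strict local extremum.)

degen


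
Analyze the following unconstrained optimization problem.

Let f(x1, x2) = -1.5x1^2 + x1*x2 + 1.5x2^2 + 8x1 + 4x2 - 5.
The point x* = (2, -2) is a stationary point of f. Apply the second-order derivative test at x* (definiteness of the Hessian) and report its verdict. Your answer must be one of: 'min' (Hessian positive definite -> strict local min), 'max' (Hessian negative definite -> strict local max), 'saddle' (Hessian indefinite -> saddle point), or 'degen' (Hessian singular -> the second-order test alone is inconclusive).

Compute the Hessian H = grad^2 f:
  H = [[-3, 1], [1, 3]]
Verify stationarity: grad f(x*) = H x* + g = (0, 0).
Eigenvalues of H: -3.1623, 3.1623.
Eigenvalues have mixed signs, so H is indefinite -> x* is a saddle point.

saddle


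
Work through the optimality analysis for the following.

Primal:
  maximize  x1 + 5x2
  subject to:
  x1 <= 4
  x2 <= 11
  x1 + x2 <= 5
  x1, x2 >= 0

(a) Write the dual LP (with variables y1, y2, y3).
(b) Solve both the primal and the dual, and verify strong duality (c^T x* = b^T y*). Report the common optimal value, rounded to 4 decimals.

The standard primal-dual pair for 'max c^T x s.t. A x <= b, x >= 0' is:
  Dual:  min b^T y  s.t.  A^T y >= c,  y >= 0.

So the dual LP is:
  minimize  4y1 + 11y2 + 5y3
  subject to:
    y1 + y3 >= 1
    y2 + y3 >= 5
    y1, y2, y3 >= 0

Solving the primal: x* = (0, 5).
  primal value c^T x* = 25.
Solving the dual: y* = (0, 0, 5).
  dual value b^T y* = 25.
Strong duality: c^T x* = b^T y*. Confirmed.

25


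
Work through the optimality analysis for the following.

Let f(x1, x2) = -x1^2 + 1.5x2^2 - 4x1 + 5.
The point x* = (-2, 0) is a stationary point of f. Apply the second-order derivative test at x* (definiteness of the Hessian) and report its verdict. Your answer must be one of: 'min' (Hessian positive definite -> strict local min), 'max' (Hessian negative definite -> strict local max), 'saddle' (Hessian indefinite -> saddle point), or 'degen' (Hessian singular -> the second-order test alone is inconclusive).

Compute the Hessian H = grad^2 f:
  H = [[-2, 0], [0, 3]]
Verify stationarity: grad f(x*) = H x* + g = (0, 0).
Eigenvalues of H: -2, 3.
Eigenvalues have mixed signs, so H is indefinite -> x* is a saddle point.

saddle


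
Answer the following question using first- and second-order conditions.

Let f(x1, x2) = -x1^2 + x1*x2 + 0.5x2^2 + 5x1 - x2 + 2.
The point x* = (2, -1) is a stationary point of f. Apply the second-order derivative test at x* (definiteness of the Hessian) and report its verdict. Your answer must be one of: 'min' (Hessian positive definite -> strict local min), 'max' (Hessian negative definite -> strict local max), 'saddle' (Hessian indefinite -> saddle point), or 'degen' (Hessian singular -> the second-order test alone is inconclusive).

Compute the Hessian H = grad^2 f:
  H = [[-2, 1], [1, 1]]
Verify stationarity: grad f(x*) = H x* + g = (0, 0).
Eigenvalues of H: -2.3028, 1.3028.
Eigenvalues have mixed signs, so H is indefinite -> x* is a saddle point.

saddle


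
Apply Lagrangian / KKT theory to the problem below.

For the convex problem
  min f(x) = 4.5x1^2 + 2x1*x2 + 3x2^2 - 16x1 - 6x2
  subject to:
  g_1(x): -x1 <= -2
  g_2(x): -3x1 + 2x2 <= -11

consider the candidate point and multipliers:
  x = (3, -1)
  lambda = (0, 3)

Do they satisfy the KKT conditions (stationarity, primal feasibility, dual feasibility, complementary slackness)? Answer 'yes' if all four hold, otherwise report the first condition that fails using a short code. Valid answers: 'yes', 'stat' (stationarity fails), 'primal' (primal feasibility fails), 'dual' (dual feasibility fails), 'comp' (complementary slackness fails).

Gradient of f: grad f(x) = Q x + c = (9, -6)
Constraint values g_i(x) = a_i^T x - b_i:
  g_1((3, -1)) = -1
  g_2((3, -1)) = 0
Stationarity residual: grad f(x) + sum_i lambda_i a_i = (0, 0)
  -> stationarity OK
Primal feasibility (all g_i <= 0): OK
Dual feasibility (all lambda_i >= 0): OK
Complementary slackness (lambda_i * g_i(x) = 0 for all i): OK

Verdict: yes, KKT holds.

yes


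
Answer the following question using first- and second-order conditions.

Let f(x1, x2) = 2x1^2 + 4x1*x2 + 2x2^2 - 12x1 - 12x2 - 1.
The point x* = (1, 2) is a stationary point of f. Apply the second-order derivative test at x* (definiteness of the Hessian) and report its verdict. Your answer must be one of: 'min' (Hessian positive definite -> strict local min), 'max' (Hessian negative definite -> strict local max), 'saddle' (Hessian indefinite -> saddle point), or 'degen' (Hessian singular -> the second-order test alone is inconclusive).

Compute the Hessian H = grad^2 f:
  H = [[4, 4], [4, 4]]
Verify stationarity: grad f(x*) = H x* + g = (0, 0).
Eigenvalues of H: 0, 8.
H has a zero eigenvalue (singular; positive semidefinite but not definite), so H is neither positive definite, negative definite, nor indefinite. The second-order test alone is inconclusive -> degen.
(Indeed, f is constant along the null direction of H through x*, so x* is not a strict local extremum.)

degen


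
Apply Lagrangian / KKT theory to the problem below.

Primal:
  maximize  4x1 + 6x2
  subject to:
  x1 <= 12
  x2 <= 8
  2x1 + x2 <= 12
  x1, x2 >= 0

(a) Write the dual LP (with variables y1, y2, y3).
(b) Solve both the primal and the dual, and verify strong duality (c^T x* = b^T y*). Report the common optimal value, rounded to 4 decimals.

The standard primal-dual pair for 'max c^T x s.t. A x <= b, x >= 0' is:
  Dual:  min b^T y  s.t.  A^T y >= c,  y >= 0.

So the dual LP is:
  minimize  12y1 + 8y2 + 12y3
  subject to:
    y1 + 2y3 >= 4
    y2 + y3 >= 6
    y1, y2, y3 >= 0

Solving the primal: x* = (2, 8).
  primal value c^T x* = 56.
Solving the dual: y* = (0, 4, 2).
  dual value b^T y* = 56.
Strong duality: c^T x* = b^T y*. Confirmed.

56


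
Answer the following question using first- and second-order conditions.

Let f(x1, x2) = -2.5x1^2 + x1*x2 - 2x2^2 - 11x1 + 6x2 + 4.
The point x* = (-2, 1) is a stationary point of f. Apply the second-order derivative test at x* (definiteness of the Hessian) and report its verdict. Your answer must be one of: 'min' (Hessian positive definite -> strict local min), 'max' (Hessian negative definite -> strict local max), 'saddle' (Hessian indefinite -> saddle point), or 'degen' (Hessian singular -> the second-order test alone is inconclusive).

Compute the Hessian H = grad^2 f:
  H = [[-5, 1], [1, -4]]
Verify stationarity: grad f(x*) = H x* + g = (0, 0).
Eigenvalues of H: -5.618, -3.382.
Both eigenvalues < 0, so H is negative definite -> x* is a strict local max.

max


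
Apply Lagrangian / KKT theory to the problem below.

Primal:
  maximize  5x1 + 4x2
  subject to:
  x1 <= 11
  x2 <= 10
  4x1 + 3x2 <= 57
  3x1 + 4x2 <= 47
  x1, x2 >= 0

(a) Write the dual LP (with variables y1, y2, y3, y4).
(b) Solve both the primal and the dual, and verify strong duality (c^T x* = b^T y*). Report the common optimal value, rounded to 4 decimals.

The standard primal-dual pair for 'max c^T x s.t. A x <= b, x >= 0' is:
  Dual:  min b^T y  s.t.  A^T y >= c,  y >= 0.

So the dual LP is:
  minimize  11y1 + 10y2 + 57y3 + 47y4
  subject to:
    y1 + 4y3 + 3y4 >= 5
    y2 + 3y3 + 4y4 >= 4
    y1, y2, y3, y4 >= 0

Solving the primal: x* = (11, 3.5).
  primal value c^T x* = 69.
Solving the dual: y* = (2, 0, 0, 1).
  dual value b^T y* = 69.
Strong duality: c^T x* = b^T y*. Confirmed.

69


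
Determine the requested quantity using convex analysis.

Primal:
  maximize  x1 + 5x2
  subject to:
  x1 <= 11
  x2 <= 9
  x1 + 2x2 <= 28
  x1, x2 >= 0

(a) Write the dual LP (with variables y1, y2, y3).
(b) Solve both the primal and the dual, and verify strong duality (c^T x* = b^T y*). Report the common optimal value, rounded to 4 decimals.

The standard primal-dual pair for 'max c^T x s.t. A x <= b, x >= 0' is:
  Dual:  min b^T y  s.t.  A^T y >= c,  y >= 0.

So the dual LP is:
  minimize  11y1 + 9y2 + 28y3
  subject to:
    y1 + y3 >= 1
    y2 + 2y3 >= 5
    y1, y2, y3 >= 0

Solving the primal: x* = (10, 9).
  primal value c^T x* = 55.
Solving the dual: y* = (0, 3, 1).
  dual value b^T y* = 55.
Strong duality: c^T x* = b^T y*. Confirmed.

55


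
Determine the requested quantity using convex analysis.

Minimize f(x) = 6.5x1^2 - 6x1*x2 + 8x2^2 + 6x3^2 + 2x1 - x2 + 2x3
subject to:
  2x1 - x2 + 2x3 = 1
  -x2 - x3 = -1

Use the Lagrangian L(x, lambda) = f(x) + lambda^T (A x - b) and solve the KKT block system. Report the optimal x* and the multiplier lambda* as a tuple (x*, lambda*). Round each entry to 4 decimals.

Form the Lagrangian:
  L(x, lambda) = (1/2) x^T Q x + c^T x + lambda^T (A x - b)
Stationarity (grad_x L = 0): Q x + c + A^T lambda = 0.
Primal feasibility: A x = b.

This gives the KKT block system:
  [ Q   A^T ] [ x     ]   [-c ]
  [ A    0  ] [ lambda ] = [ b ]

Solving the linear system:
  x*      = (0.2166, 0.4777, 0.5223)
  lambda* = (-0.9745, 6.3185)
  f(x*)   = 4.1465

x* = (0.2166, 0.4777, 0.5223), lambda* = (-0.9745, 6.3185)


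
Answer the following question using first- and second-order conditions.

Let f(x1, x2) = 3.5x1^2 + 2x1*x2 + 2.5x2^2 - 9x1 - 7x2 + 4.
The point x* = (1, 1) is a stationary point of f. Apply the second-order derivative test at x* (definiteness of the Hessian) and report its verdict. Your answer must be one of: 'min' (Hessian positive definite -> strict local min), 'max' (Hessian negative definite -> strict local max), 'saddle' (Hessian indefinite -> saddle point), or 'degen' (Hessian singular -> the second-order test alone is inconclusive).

Compute the Hessian H = grad^2 f:
  H = [[7, 2], [2, 5]]
Verify stationarity: grad f(x*) = H x* + g = (0, 0).
Eigenvalues of H: 3.7639, 8.2361.
Both eigenvalues > 0, so H is positive definite -> x* is a strict local min.

min


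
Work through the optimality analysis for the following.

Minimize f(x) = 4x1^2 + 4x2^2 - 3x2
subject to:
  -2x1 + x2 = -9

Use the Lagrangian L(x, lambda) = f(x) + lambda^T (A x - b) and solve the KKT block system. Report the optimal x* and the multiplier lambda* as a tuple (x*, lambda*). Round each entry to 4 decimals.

Form the Lagrangian:
  L(x, lambda) = (1/2) x^T Q x + c^T x + lambda^T (A x - b)
Stationarity (grad_x L = 0): Q x + c + A^T lambda = 0.
Primal feasibility: A x = b.

This gives the KKT block system:
  [ Q   A^T ] [ x     ]   [-c ]
  [ A    0  ] [ lambda ] = [ b ]

Solving the linear system:
  x*      = (3.75, -1.5)
  lambda* = (15)
  f(x*)   = 69.75

x* = (3.75, -1.5), lambda* = (15)


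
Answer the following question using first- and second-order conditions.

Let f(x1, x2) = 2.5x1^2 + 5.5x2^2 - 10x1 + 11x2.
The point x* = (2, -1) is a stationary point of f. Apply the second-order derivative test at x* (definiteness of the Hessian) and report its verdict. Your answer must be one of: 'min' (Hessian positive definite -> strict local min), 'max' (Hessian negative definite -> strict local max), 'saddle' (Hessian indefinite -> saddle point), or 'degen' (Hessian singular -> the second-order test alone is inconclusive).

Compute the Hessian H = grad^2 f:
  H = [[5, 0], [0, 11]]
Verify stationarity: grad f(x*) = H x* + g = (0, 0).
Eigenvalues of H: 5, 11.
Both eigenvalues > 0, so H is positive definite -> x* is a strict local min.

min
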